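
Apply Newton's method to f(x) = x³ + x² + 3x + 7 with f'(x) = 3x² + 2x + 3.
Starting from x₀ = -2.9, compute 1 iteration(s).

f(x) = x³ + x² + 3x + 7
f'(x) = 3x² + 2x + 3
x₀ = -2.9

Newton-Raphson formula: x_{n+1} = x_n - f(x_n)/f'(x_n)

Iteration 1:
  f(-2.900000) = -17.679000
  f'(-2.900000) = 22.430000
  x_1 = -2.900000 - (-17.679000)/22.430000 = -2.111815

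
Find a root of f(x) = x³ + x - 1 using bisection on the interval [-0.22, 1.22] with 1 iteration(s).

f(x) = x³ + x - 1
Initial interval: [-0.22, 1.22]

Iteration 1:
  c_1 = (-0.220000 + 1.220000)/2 = 0.500000
  f(c_1) = f(0.500000) = -0.375000
  f(a) × f(c) ≥ 0, new interval: [0.500000, 1.220000]

After 1 iteration(s), the approximation is c_1 = 0.500000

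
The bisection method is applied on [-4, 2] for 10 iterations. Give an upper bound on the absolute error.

Bisection error bound: |error| ≤ (b-a)/2^n
|error| ≤ (2 - (-4))/2^10 = 6/2^10
|error| ≤ 0.0058593750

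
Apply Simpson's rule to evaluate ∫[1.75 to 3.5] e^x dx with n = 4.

f(x) = e^x
a = 1.75, b = 3.5, n = 4
h = (b - a)/n = 0.437500

Simpson's rule: (h/3)[f(x₀) + 4f(x₁) + 2f(x₂) + ... + f(xₙ)]

x_0 = 1.7500, f(x_0) = 5.754603, coefficient = 1
x_1 = 2.1875, f(x_1) = 8.912903, coefficient = 4
x_2 = 2.6250, f(x_2) = 13.804574, coefficient = 2
x_3 = 3.0625, f(x_3) = 21.380943, coefficient = 4
x_4 = 3.5000, f(x_4) = 33.115452, coefficient = 1

I ≈ (0.437500/3) × 187.654586 = 27.366294
Exact value: 27.360849
Error: 0.005445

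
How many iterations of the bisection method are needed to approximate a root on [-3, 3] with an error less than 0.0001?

We need (b-a)/2^n ≤ 0.0001
(3 - (-3))/2^n ≤ 0.0001
6/2^n ≤ 0.0001
2^n ≥ 60000
n ≥ log₂(60000) = 15.87
n ≥ 16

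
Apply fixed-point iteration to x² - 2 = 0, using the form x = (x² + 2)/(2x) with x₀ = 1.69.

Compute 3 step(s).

Equation: x² - 2 = 0
Fixed-point form: x = (x² + 2)/(2x)
x₀ = 1.69

x_1 = g(1.690000) = 1.436716
x_2 = g(1.436716) = 1.414390
x_3 = g(1.414390) = 1.414214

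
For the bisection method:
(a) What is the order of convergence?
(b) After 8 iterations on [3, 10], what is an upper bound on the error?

(a) Bisection has linear (order 1) convergence; the error is halved each step.

(b) Error bound = (b-a)/2^n = (10 - 3)/2^{8}
    = 7/2^{8}

(a) 1 (linear); (b) error ≤ 2.73e-02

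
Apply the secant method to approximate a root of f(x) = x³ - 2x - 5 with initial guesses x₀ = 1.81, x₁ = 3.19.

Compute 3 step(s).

f(x) = x³ - 2x - 5
x₀ = 1.81, x₁ = 3.19

Secant formula: x_{n+1} = x_n - f(x_n)(x_n - x_{n-1})/(f(x_n) - f(x_{n-1}))

Iteration 1:
  f(1.810000) = -2.690259
  f(3.190000) = 21.081759
  x_2 = 3.190000 - 21.081759×(3.190000 - 1.810000)/(21.081759 - (-2.690259))
       = 1.966173
Iteration 2:
  f(3.190000) = 21.081759
  f(1.966173) = -1.331439
  x_3 = 1.966173 - (-1.331439)×(1.966173 - 3.190000)/(-1.331439 - 21.081759)
       = 2.038874
Iteration 3:
  f(1.966173) = -1.331439
  f(2.038874) = -0.602135
  x_4 = 2.038874 - (-0.602135)×(2.038874 - 1.966173)/(-0.602135 - (-1.331439))
       = 2.098898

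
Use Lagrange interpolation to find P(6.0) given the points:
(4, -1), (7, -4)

Lagrange interpolation formula:
P(x) = Σ yᵢ × Lᵢ(x)
where Lᵢ(x) = Π_{j≠i} (x - xⱼ)/(xᵢ - xⱼ)

L_0(6.0) = (6.0 - 7)/(4 - 7) = 0.333333
L_1(6.0) = (6.0 - 4)/(7 - 4) = 0.666667

P(6.0) = (-1)×L_0(6.0) + (-4)×L_1(6.0)
P(6.0) = -3.000000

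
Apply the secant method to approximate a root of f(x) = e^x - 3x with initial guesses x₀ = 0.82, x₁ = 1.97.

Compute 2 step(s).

f(x) = e^x - 3x
x₀ = 0.82, x₁ = 1.97

Secant formula: x_{n+1} = x_n - f(x_n)(x_n - x_{n-1})/(f(x_n) - f(x_{n-1}))

Iteration 1:
  f(0.820000) = -0.189500
  f(1.970000) = 1.260676
  x_2 = 1.970000 - 1.260676×(1.970000 - 0.820000)/(1.260676 - (-0.189500))
       = 0.970275
Iteration 2:
  f(1.970000) = 1.260676
  f(0.970275) = -0.272155
  x_3 = 0.970275 - (-0.272155)×(0.970275 - 1.970000)/(-0.272155 - 1.260676)
       = 1.147777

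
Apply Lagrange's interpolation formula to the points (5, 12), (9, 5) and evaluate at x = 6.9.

Lagrange interpolation formula:
P(x) = Σ yᵢ × Lᵢ(x)
where Lᵢ(x) = Π_{j≠i} (x - xⱼ)/(xᵢ - xⱼ)

L_0(6.9) = (6.9 - 9)/(5 - 9) = 0.525000
L_1(6.9) = (6.9 - 5)/(9 - 5) = 0.475000

P(6.9) = 12×L_0(6.9) + 5×L_1(6.9)
P(6.9) = 8.675000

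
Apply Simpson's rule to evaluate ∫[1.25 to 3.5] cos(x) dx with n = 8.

f(x) = cos(x)
a = 1.25, b = 3.5, n = 8
h = (b - a)/n = 0.281250

Simpson's rule: (h/3)[f(x₀) + 4f(x₁) + 2f(x₂) + ... + f(xₙ)]

x_0 = 1.2500, f(x_0) = 0.315322, coefficient = 1
x_1 = 1.5312, f(x_1) = 0.039536, coefficient = 4
x_2 = 1.8125, f(x_2) = -0.239357, coefficient = 2
x_3 = 2.0938, f(x_3) = -0.499441, coefficient = 4
x_4 = 2.3750, f(x_4) = -0.720278, coefficient = 2
x_5 = 2.6562, f(x_5) = -0.884515, coefficient = 4
x_6 = 2.9375, f(x_6) = -0.979245, coefficient = 2
x_7 = 3.2188, f(x_7) = -0.997025, coefficient = 4
x_8 = 3.5000, f(x_8) = -0.936457, coefficient = 1

I ≈ (0.281250/3) × -13.864677 = -1.299813
Exact value: -1.299768
Error: 0.000046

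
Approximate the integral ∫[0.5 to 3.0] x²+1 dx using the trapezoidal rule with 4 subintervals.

f(x) = x²+1
a = 0.5, b = 3.0, n = 4
h = (b - a)/n = 0.625000

Trapezoidal rule: (h/2)[f(x₀) + 2f(x₁) + 2f(x₂) + ... + f(xₙ)]

x_0 = 0.5000, f(x_0) = 1.250000, coefficient = 1
x_1 = 1.1250, f(x_1) = 2.265625, coefficient = 2
x_2 = 1.7500, f(x_2) = 4.062500, coefficient = 2
x_3 = 2.3750, f(x_3) = 6.640625, coefficient = 2
x_4 = 3.0000, f(x_4) = 10.000000, coefficient = 1

I ≈ (0.625000/2) × 37.187500 = 11.621094
Exact value: 11.458333
Error: 0.162760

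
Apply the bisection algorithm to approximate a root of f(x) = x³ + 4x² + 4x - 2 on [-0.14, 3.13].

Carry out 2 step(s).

f(x) = x³ + 4x² + 4x - 2
Initial interval: [-0.14, 3.13]

Iteration 1:
  c_1 = (-0.140000 + 3.130000)/2 = 1.495000
  f(c_1) = f(1.495000) = 16.261462
  f(a) × f(c) < 0, new interval: [-0.140000, 1.495000]
Iteration 2:
  c_2 = (-0.140000 + 1.495000)/2 = 0.677500
  f(c_2) = f(0.677500) = 2.857002
  f(a) × f(c) < 0, new interval: [-0.140000, 0.677500]

After 2 iteration(s), the approximation is c_2 = 0.677500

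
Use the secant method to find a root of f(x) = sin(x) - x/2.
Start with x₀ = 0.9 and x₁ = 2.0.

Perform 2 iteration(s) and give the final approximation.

f(x) = sin(x) - x/2
x₀ = 0.9, x₁ = 2.0

Secant formula: x_{n+1} = x_n - f(x_n)(x_n - x_{n-1})/(f(x_n) - f(x_{n-1}))

Iteration 1:
  f(0.900000) = 0.333327
  f(2.000000) = -0.090703
  x_2 = 2.000000 - (-0.090703)×(2.000000 - 0.900000)/(-0.090703 - 0.333327)
       = 1.764703
Iteration 2:
  f(2.000000) = -0.090703
  f(1.764703) = 0.098907
  x_3 = 1.764703 - 0.098907×(1.764703 - 2.000000)/(0.098907 - (-0.090703))
       = 1.887442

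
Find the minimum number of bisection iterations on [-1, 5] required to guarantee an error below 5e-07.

We need (b-a)/2^n ≤ 5e-07
(5 - (-1))/2^n ≤ 5e-07
6/2^n ≤ 5e-07
2^n ≥ 12000000
n ≥ log₂(12000000) = 23.52
n ≥ 24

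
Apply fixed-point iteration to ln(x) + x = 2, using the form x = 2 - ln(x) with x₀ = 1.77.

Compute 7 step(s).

Equation: ln(x) + x = 2
Fixed-point form: x = 2 - ln(x)
x₀ = 1.77

x_1 = g(1.770000) = 1.429020
x_2 = g(1.429020) = 1.643011
x_3 = g(1.643011) = 1.503470
x_4 = g(1.503470) = 1.592224
x_5 = g(1.592224) = 1.534868
x_6 = g(1.534868) = 1.571556
x_7 = g(1.571556) = 1.547934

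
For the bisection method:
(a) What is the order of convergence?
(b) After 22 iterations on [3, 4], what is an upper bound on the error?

(a) Bisection has linear (order 1) convergence; the error is halved each step.

(b) Error bound = (b-a)/2^n = (4 - 3)/2^{22}
    = 1/2^{22}

(a) 1 (linear); (b) error ≤ 2.38e-07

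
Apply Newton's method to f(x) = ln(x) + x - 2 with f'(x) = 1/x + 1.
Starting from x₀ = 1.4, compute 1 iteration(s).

f(x) = ln(x) + x - 2
f'(x) = 1/x + 1
x₀ = 1.4

Newton-Raphson formula: x_{n+1} = x_n - f(x_n)/f'(x_n)

Iteration 1:
  f(1.400000) = -0.263528
  f'(1.400000) = 1.714286
  x_1 = 1.400000 - (-0.263528)/1.714286 = 1.553725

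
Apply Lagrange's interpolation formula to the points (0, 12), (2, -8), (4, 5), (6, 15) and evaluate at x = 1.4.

Lagrange interpolation formula:
P(x) = Σ yᵢ × Lᵢ(x)
where Lᵢ(x) = Π_{j≠i} (x - xⱼ)/(xᵢ - xⱼ)

L_0(1.4) = (1.4 - 2)/(0 - 2) × (1.4 - 4)/(0 - 4) × (1.4 - 6)/(0 - 6) = 0.149500
L_1(1.4) = (1.4 - 0)/(2 - 0) × (1.4 - 4)/(2 - 4) × (1.4 - 6)/(2 - 6) = 1.046500
L_2(1.4) = (1.4 - 0)/(4 - 0) × (1.4 - 2)/(4 - 2) × (1.4 - 6)/(4 - 6) = -0.241500
L_3(1.4) = (1.4 - 0)/(6 - 0) × (1.4 - 2)/(6 - 2) × (1.4 - 4)/(6 - 4) = 0.045500

P(1.4) = 12×L_0(1.4) + (-8)×L_1(1.4) + 5×L_2(1.4) + 15×L_3(1.4)
P(1.4) = -7.103000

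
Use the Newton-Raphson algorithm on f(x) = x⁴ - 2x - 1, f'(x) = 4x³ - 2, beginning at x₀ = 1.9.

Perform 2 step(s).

f(x) = x⁴ - 2x - 1
f'(x) = 4x³ - 2
x₀ = 1.9

Newton-Raphson formula: x_{n+1} = x_n - f(x_n)/f'(x_n)

Iteration 1:
  f(1.900000) = 8.232100
  f'(1.900000) = 25.436000
  x_1 = 1.900000 - 8.232100/25.436000 = 1.576360
Iteration 2:
  f(1.576360) = 2.022066
  f'(1.576360) = 13.668465
  x_2 = 1.576360 - 2.022066/13.668465 = 1.428424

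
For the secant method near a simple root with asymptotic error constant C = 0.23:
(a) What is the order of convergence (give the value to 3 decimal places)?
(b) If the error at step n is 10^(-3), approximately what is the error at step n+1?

(a) Secant method has superlinear convergence with order φ = (1+√5)/2 ≈ 1.618.
    This means |e_{n+1}| ≈ C|e_n|^1.618.

(b) With |e_n| = 10^(-3) and C = 0.23:
    |e_{n+1}| ≈ 0.23 × (10^(-3))^1.618 = 0.23 × 10^(-4.85)

(a) ≈ 1.618 (golden ratio); (b) |e_{n+1}| ≈ 3.218e-06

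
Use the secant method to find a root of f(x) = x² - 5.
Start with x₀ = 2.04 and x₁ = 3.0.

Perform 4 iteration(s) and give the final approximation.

f(x) = x² - 5
x₀ = 2.04, x₁ = 3.0

Secant formula: x_{n+1} = x_n - f(x_n)(x_n - x_{n-1})/(f(x_n) - f(x_{n-1}))

Iteration 1:
  f(2.040000) = -0.838400
  f(3.000000) = 4.000000
  x_2 = 3.000000 - 4.000000×(3.000000 - 2.040000)/(4.000000 - (-0.838400))
       = 2.206349
Iteration 2:
  f(3.000000) = 4.000000
  f(2.206349) = -0.132023
  x_3 = 2.206349 - (-0.132023)×(2.206349 - 3.000000)/(-0.132023 - 4.000000)
       = 2.231707
Iteration 3:
  f(2.206349) = -0.132023
  f(2.231707) = -0.019482
  x_4 = 2.231707 - (-0.019482)×(2.231707 - 2.206349)/(-0.019482 - (-0.132023))
       = 2.236097
Iteration 4:
  f(2.231707) = -0.019482
  f(2.236097) = 0.000131
  x_5 = 2.236097 - 0.000131×(2.236097 - 2.231707)/(0.000131 - (-0.019482))
       = 2.236068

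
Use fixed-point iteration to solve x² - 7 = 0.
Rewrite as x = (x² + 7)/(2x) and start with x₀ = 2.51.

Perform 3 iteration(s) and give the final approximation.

Equation: x² - 7 = 0
Fixed-point form: x = (x² + 7)/(2x)
x₀ = 2.51

x_1 = g(2.510000) = 2.649422
x_2 = g(2.649422) = 2.645754
x_3 = g(2.645754) = 2.645751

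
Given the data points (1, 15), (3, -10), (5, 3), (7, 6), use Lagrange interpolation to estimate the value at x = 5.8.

Lagrange interpolation formula:
P(x) = Σ yᵢ × Lᵢ(x)
where Lᵢ(x) = Π_{j≠i} (x - xⱼ)/(xᵢ - xⱼ)

L_0(5.8) = (5.8 - 3)/(1 - 3) × (5.8 - 5)/(1 - 5) × (5.8 - 7)/(1 - 7) = 0.056000
L_1(5.8) = (5.8 - 1)/(3 - 1) × (5.8 - 5)/(3 - 5) × (5.8 - 7)/(3 - 7) = -0.288000
L_2(5.8) = (5.8 - 1)/(5 - 1) × (5.8 - 3)/(5 - 3) × (5.8 - 7)/(5 - 7) = 1.008000
L_3(5.8) = (5.8 - 1)/(7 - 1) × (5.8 - 3)/(7 - 3) × (5.8 - 5)/(7 - 5) = 0.224000

P(5.8) = 15×L_0(5.8) + (-10)×L_1(5.8) + 3×L_2(5.8) + 6×L_3(5.8)
P(5.8) = 8.088000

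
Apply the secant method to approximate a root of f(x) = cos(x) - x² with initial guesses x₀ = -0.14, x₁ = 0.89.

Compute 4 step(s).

f(x) = cos(x) - x²
x₀ = -0.14, x₁ = 0.89

Secant formula: x_{n+1} = x_n - f(x_n)(x_n - x_{n-1})/(f(x_n) - f(x_{n-1}))

Iteration 1:
  f(-0.140000) = 0.970616
  f(0.890000) = -0.162688
  x_2 = 0.890000 - (-0.162688)×(0.890000 - (-0.140000))/(-0.162688 - 0.970616)
       = 0.742142
Iteration 2:
  f(0.890000) = -0.162688
  f(0.742142) = 0.186249
  x_3 = 0.742142 - 0.186249×(0.742142 - 0.890000)/(0.186249 - (-0.162688))
       = 0.821063
Iteration 3:
  f(0.742142) = 0.186249
  f(0.821063) = 0.007300
  x_4 = 0.821063 - 0.007300×(0.821063 - 0.742142)/(0.007300 - 0.186249)
       = 0.824282
Iteration 4:
  f(0.821063) = 0.007300
  f(0.824282) = -0.000357
  x_5 = 0.824282 - (-0.000357)×(0.824282 - 0.821063)/(-0.000357 - 0.007300)
       = 0.824132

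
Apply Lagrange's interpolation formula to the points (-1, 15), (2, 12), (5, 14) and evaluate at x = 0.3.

Lagrange interpolation formula:
P(x) = Σ yᵢ × Lᵢ(x)
where Lᵢ(x) = Π_{j≠i} (x - xⱼ)/(xᵢ - xⱼ)

L_0(0.3) = (0.3 - 2)/(-1 - 2) × (0.3 - 5)/(-1 - 5) = 0.443889
L_1(0.3) = (0.3 - (-1))/(2 - (-1)) × (0.3 - 5)/(2 - 5) = 0.678889
L_2(0.3) = (0.3 - (-1))/(5 - (-1)) × (0.3 - 2)/(5 - 2) = -0.122778

P(0.3) = 15×L_0(0.3) + 12×L_1(0.3) + 14×L_2(0.3)
P(0.3) = 13.086111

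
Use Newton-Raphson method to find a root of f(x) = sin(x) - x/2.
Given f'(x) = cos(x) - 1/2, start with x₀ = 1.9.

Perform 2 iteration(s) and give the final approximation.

f(x) = sin(x) - x/2
f'(x) = cos(x) - 1/2
x₀ = 1.9

Newton-Raphson formula: x_{n+1} = x_n - f(x_n)/f'(x_n)

Iteration 1:
  f(1.900000) = -0.003700
  f'(1.900000) = -0.823290
  x_1 = 1.900000 - (-0.003700)/(-0.823290) = 1.895506
Iteration 2:
  f(1.895506) = -0.000010
  f'(1.895506) = -0.819034
  x_2 = 1.895506 - (-0.000010)/(-0.819034) = 1.895494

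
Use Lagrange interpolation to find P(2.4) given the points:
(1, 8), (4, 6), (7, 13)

Lagrange interpolation formula:
P(x) = Σ yᵢ × Lᵢ(x)
where Lᵢ(x) = Π_{j≠i} (x - xⱼ)/(xᵢ - xⱼ)

L_0(2.4) = (2.4 - 4)/(1 - 4) × (2.4 - 7)/(1 - 7) = 0.408889
L_1(2.4) = (2.4 - 1)/(4 - 1) × (2.4 - 7)/(4 - 7) = 0.715556
L_2(2.4) = (2.4 - 1)/(7 - 1) × (2.4 - 4)/(7 - 4) = -0.124444

P(2.4) = 8×L_0(2.4) + 6×L_1(2.4) + 13×L_2(2.4)
P(2.4) = 5.946667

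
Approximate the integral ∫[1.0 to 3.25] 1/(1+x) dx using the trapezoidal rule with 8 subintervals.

f(x) = 1/(1+x)
a = 1.0, b = 3.25, n = 8
h = (b - a)/n = 0.281250

Trapezoidal rule: (h/2)[f(x₀) + 2f(x₁) + 2f(x₂) + ... + f(xₙ)]

x_0 = 1.0000, f(x_0) = 0.500000, coefficient = 1
x_1 = 1.2812, f(x_1) = 0.438356, coefficient = 2
x_2 = 1.5625, f(x_2) = 0.390244, coefficient = 2
x_3 = 1.8438, f(x_3) = 0.351648, coefficient = 2
x_4 = 2.1250, f(x_4) = 0.320000, coefficient = 2
x_5 = 2.4062, f(x_5) = 0.293578, coefficient = 2
x_6 = 2.6875, f(x_6) = 0.271186, coefficient = 2
x_7 = 2.9688, f(x_7) = 0.251969, coefficient = 2
x_8 = 3.2500, f(x_8) = 0.235294, coefficient = 1

I ≈ (0.281250/2) × 5.369257 = 0.755052
Exact value: 0.753772
Error: 0.001280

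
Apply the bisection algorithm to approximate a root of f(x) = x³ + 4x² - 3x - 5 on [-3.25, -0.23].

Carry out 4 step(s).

f(x) = x³ + 4x² - 3x - 5
Initial interval: [-3.25, -0.23]

Iteration 1:
  c_1 = (-3.250000 + (-0.230000))/2 = -1.740000
  f(c_1) = f(-1.740000) = 7.062376
  f(a) × f(c) ≥ 0, new interval: [-1.740000, -0.230000]
Iteration 2:
  c_2 = (-1.740000 + (-0.230000))/2 = -0.985000
  f(c_2) = f(-0.985000) = 0.880228
  f(a) × f(c) ≥ 0, new interval: [-0.985000, -0.230000]
Iteration 3:
  c_3 = (-0.985000 + (-0.230000))/2 = -0.607500
  f(c_3) = f(-0.607500) = -1.925477
  f(a) × f(c) < 0, new interval: [-0.985000, -0.607500]
Iteration 4:
  c_4 = (-0.985000 + (-0.607500))/2 = -0.796250
  f(c_4) = f(-0.796250) = -0.580027
  f(a) × f(c) < 0, new interval: [-0.985000, -0.796250]

After 4 iteration(s), the approximation is c_4 = -0.796250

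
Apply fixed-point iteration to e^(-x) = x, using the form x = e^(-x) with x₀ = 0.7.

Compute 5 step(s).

Equation: e^(-x) = x
Fixed-point form: x = e^(-x)
x₀ = 0.7

x_1 = g(0.700000) = 0.496585
x_2 = g(0.496585) = 0.608605
x_3 = g(0.608605) = 0.544109
x_4 = g(0.544109) = 0.580359
x_5 = g(0.580359) = 0.559698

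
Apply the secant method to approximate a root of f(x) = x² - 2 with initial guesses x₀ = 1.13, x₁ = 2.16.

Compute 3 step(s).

f(x) = x² - 2
x₀ = 1.13, x₁ = 2.16

Secant formula: x_{n+1} = x_n - f(x_n)(x_n - x_{n-1})/(f(x_n) - f(x_{n-1}))

Iteration 1:
  f(1.130000) = -0.723100
  f(2.160000) = 2.665600
  x_2 = 2.160000 - 2.665600×(2.160000 - 1.130000)/(2.665600 - (-0.723100))
       = 1.349787
Iteration 2:
  f(2.160000) = 2.665600
  f(1.349787) = -0.178074
  x_3 = 1.349787 - (-0.178074)×(1.349787 - 2.160000)/(-0.178074 - 2.665600)
       = 1.400524
Iteration 3:
  f(1.349787) = -0.178074
  f(1.400524) = -0.038533
  x_4 = 1.400524 - (-0.038533)×(1.400524 - 1.349787)/(-0.038533 - (-0.178074))
       = 1.414534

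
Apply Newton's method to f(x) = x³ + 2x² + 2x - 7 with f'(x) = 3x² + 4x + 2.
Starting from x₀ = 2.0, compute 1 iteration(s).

f(x) = x³ + 2x² + 2x - 7
f'(x) = 3x² + 4x + 2
x₀ = 2.0

Newton-Raphson formula: x_{n+1} = x_n - f(x_n)/f'(x_n)

Iteration 1:
  f(2.000000) = 13.000000
  f'(2.000000) = 22.000000
  x_1 = 2.000000 - 13.000000/22.000000 = 1.409091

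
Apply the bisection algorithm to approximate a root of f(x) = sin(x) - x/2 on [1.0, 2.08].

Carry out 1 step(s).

f(x) = sin(x) - x/2
Initial interval: [1.0, 2.08]

Iteration 1:
  c_1 = (1.000000 + 2.080000)/2 = 1.540000
  f(c_1) = f(1.540000) = 0.229526
  f(a) × f(c) ≥ 0, new interval: [1.540000, 2.080000]

After 1 iteration(s), the approximation is c_1 = 1.540000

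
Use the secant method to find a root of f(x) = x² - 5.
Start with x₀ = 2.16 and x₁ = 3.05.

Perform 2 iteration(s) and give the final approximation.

f(x) = x² - 5
x₀ = 2.16, x₁ = 3.05

Secant formula: x_{n+1} = x_n - f(x_n)(x_n - x_{n-1})/(f(x_n) - f(x_{n-1}))

Iteration 1:
  f(2.160000) = -0.334400
  f(3.050000) = 4.302500
  x_2 = 3.050000 - 4.302500×(3.050000 - 2.160000)/(4.302500 - (-0.334400))
       = 2.224184
Iteration 2:
  f(3.050000) = 4.302500
  f(2.224184) = -0.053004
  x_3 = 2.224184 - (-0.053004)×(2.224184 - 3.050000)/(-0.053004 - 4.302500)
       = 2.234234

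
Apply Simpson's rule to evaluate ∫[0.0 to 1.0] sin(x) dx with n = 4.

f(x) = sin(x)
a = 0.0, b = 1.0, n = 4
h = (b - a)/n = 0.250000

Simpson's rule: (h/3)[f(x₀) + 4f(x₁) + 2f(x₂) + ... + f(xₙ)]

x_0 = 0.0000, f(x_0) = 0.000000, coefficient = 1
x_1 = 0.2500, f(x_1) = 0.247404, coefficient = 4
x_2 = 0.5000, f(x_2) = 0.479426, coefficient = 2
x_3 = 0.7500, f(x_3) = 0.681639, coefficient = 4
x_4 = 1.0000, f(x_4) = 0.841471, coefficient = 1

I ≈ (0.250000/3) × 5.516493 = 0.459708
Exact value: 0.459698
Error: 0.000010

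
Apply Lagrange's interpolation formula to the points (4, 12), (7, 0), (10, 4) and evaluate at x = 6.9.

Lagrange interpolation formula:
P(x) = Σ yᵢ × Lᵢ(x)
where Lᵢ(x) = Π_{j≠i} (x - xⱼ)/(xᵢ - xⱼ)

L_0(6.9) = (6.9 - 7)/(4 - 7) × (6.9 - 10)/(4 - 10) = 0.017222
L_1(6.9) = (6.9 - 4)/(7 - 4) × (6.9 - 10)/(7 - 10) = 0.998889
L_2(6.9) = (6.9 - 4)/(10 - 4) × (6.9 - 7)/(10 - 7) = -0.016111

P(6.9) = 12×L_0(6.9) + 0×L_1(6.9) + 4×L_2(6.9)
P(6.9) = 0.142222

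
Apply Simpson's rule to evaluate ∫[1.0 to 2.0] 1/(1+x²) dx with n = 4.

f(x) = 1/(1+x²)
a = 1.0, b = 2.0, n = 4
h = (b - a)/n = 0.250000

Simpson's rule: (h/3)[f(x₀) + 4f(x₁) + 2f(x₂) + ... + f(xₙ)]

x_0 = 1.0000, f(x_0) = 0.500000, coefficient = 1
x_1 = 1.2500, f(x_1) = 0.390244, coefficient = 4
x_2 = 1.5000, f(x_2) = 0.307692, coefficient = 2
x_3 = 1.7500, f(x_3) = 0.246154, coefficient = 4
x_4 = 2.0000, f(x_4) = 0.200000, coefficient = 1

I ≈ (0.250000/3) × 3.860976 = 0.321748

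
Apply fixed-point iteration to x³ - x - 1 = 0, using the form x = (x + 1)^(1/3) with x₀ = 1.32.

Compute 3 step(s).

Equation: x³ - x - 1 = 0
Fixed-point form: x = (x + 1)^(1/3)
x₀ = 1.32

x_1 = g(1.320000) = 1.323821
x_2 = g(1.323821) = 1.324548
x_3 = g(1.324548) = 1.324686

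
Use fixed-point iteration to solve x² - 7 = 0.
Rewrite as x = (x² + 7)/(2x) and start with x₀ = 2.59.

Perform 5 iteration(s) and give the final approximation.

Equation: x² - 7 = 0
Fixed-point form: x = (x² + 7)/(2x)
x₀ = 2.59

x_1 = g(2.590000) = 2.646351
x_2 = g(2.646351) = 2.645751
x_3 = g(2.645751) = 2.645751
x_4 = g(2.645751) = 2.645751
x_5 = g(2.645751) = 2.645751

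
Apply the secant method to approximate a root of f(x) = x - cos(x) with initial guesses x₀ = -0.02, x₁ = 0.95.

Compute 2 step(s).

f(x) = x - cos(x)
x₀ = -0.02, x₁ = 0.95

Secant formula: x_{n+1} = x_n - f(x_n)(x_n - x_{n-1})/(f(x_n) - f(x_{n-1}))

Iteration 1:
  f(-0.020000) = -1.019800
  f(0.950000) = 0.368317
  x_2 = 0.950000 - 0.368317×(0.950000 - (-0.020000))/(0.368317 - (-1.019800))
       = 0.692624
Iteration 2:
  f(0.950000) = 0.368317
  f(0.692624) = -0.076948
  x_3 = 0.692624 - (-0.076948)×(0.692624 - 0.950000)/(-0.076948 - 0.368317)
       = 0.737103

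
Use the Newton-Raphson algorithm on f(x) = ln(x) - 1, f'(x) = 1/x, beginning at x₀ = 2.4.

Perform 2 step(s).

f(x) = ln(x) - 1
f'(x) = 1/x
x₀ = 2.4

Newton-Raphson formula: x_{n+1} = x_n - f(x_n)/f'(x_n)

Iteration 1:
  f(2.400000) = -0.124531
  f'(2.400000) = 0.416667
  x_1 = 2.400000 - (-0.124531)/0.416667 = 2.698875
Iteration 2:
  f(2.698875) = -0.007165
  f'(2.698875) = 0.370525
  x_2 = 2.698875 - (-0.007165)/0.370525 = 2.718212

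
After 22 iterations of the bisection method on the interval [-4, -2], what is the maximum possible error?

Bisection error bound: |error| ≤ (b-a)/2^n
|error| ≤ (-2 - (-4))/2^22 = 2/2^22
|error| ≤ 0.0000004768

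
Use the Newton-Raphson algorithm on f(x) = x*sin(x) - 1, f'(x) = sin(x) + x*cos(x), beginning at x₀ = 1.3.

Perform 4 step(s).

f(x) = x*sin(x) - 1
f'(x) = sin(x) + x*cos(x)
x₀ = 1.3

Newton-Raphson formula: x_{n+1} = x_n - f(x_n)/f'(x_n)

Iteration 1:
  f(1.300000) = 0.252626
  f'(1.300000) = 1.311307
  x_1 = 1.300000 - 0.252626/1.311307 = 1.107348
Iteration 2:
  f(1.107348) = -0.009459
  f'(1.107348) = 1.389540
  x_2 = 1.107348 - (-0.009459)/1.389540 = 1.114155
Iteration 3:
  f(1.114155) = -0.000002
  f'(1.114155) = 1.388810
  x_3 = 1.114155 - (-0.000002)/1.388810 = 1.114157
Iteration 4:
  f(1.114157) = 0.000000
  f'(1.114157) = 1.388809
  x_4 = 1.114157 - 0.000000/1.388809 = 1.114157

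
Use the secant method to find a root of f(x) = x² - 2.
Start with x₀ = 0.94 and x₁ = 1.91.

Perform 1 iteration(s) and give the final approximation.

f(x) = x² - 2
x₀ = 0.94, x₁ = 1.91

Secant formula: x_{n+1} = x_n - f(x_n)(x_n - x_{n-1})/(f(x_n) - f(x_{n-1}))

Iteration 1:
  f(0.940000) = -1.116400
  f(1.910000) = 1.648100
  x_2 = 1.910000 - 1.648100×(1.910000 - 0.940000)/(1.648100 - (-1.116400))
       = 1.331719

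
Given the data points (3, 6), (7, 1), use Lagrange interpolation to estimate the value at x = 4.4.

Lagrange interpolation formula:
P(x) = Σ yᵢ × Lᵢ(x)
where Lᵢ(x) = Π_{j≠i} (x - xⱼ)/(xᵢ - xⱼ)

L_0(4.4) = (4.4 - 7)/(3 - 7) = 0.650000
L_1(4.4) = (4.4 - 3)/(7 - 3) = 0.350000

P(4.4) = 6×L_0(4.4) + 1×L_1(4.4)
P(4.4) = 4.250000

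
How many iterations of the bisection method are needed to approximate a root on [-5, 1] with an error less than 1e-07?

We need (b-a)/2^n ≤ 1e-07
(1 - (-5))/2^n ≤ 1e-07
6/2^n ≤ 1e-07
2^n ≥ 60000000
n ≥ log₂(60000000) = 25.84
n ≥ 26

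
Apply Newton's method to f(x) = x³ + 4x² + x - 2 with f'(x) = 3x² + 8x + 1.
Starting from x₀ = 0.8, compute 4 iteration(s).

f(x) = x³ + 4x² + x - 2
f'(x) = 3x² + 8x + 1
x₀ = 0.8

Newton-Raphson formula: x_{n+1} = x_n - f(x_n)/f'(x_n)

Iteration 1:
  f(0.800000) = 1.872000
  f'(0.800000) = 9.320000
  x_1 = 0.800000 - 1.872000/9.320000 = 0.599142
Iteration 2:
  f(0.599142) = 0.250099
  f'(0.599142) = 6.870045
  x_2 = 0.599142 - 0.250099/6.870045 = 0.562737
Iteration 3:
  f(0.562737) = 0.007635
  f'(0.562737) = 6.451919
  x_3 = 0.562737 - 0.007635/6.451919 = 0.561554
Iteration 4:
  f(0.561554) = 0.000008
  f'(0.561554) = 6.438461
  x_4 = 0.561554 - 0.000008/6.438461 = 0.561553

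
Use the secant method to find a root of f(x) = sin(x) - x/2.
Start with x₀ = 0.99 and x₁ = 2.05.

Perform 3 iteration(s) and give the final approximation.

f(x) = sin(x) - x/2
x₀ = 0.99, x₁ = 2.05

Secant formula: x_{n+1} = x_n - f(x_n)(x_n - x_{n-1})/(f(x_n) - f(x_{n-1}))

Iteration 1:
  f(0.990000) = 0.341026
  f(2.050000) = -0.137638
  x_2 = 2.050000 - (-0.137638)×(2.050000 - 0.990000)/(-0.137638 - 0.341026)
       = 1.745202
Iteration 2:
  f(2.050000) = -0.137638
  f(1.745202) = 0.112229
  x_3 = 1.745202 - 0.112229×(1.745202 - 2.050000)/(0.112229 - (-0.137638))
       = 1.882104
Iteration 3:
  f(1.745202) = 0.112229
  f(1.882104) = 0.010882
  x_4 = 1.882104 - 0.010882×(1.882104 - 1.745202)/(0.010882 - 0.112229)
       = 1.896803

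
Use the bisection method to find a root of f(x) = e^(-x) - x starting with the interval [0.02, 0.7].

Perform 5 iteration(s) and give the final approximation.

f(x) = e^(-x) - x
Initial interval: [0.02, 0.7]

Iteration 1:
  c_1 = (0.020000 + 0.700000)/2 = 0.360000
  f(c_1) = f(0.360000) = 0.337676
  f(a) × f(c) ≥ 0, new interval: [0.360000, 0.700000]
Iteration 2:
  c_2 = (0.360000 + 0.700000)/2 = 0.530000
  f(c_2) = f(0.530000) = 0.058605
  f(a) × f(c) ≥ 0, new interval: [0.530000, 0.700000]
Iteration 3:
  c_3 = (0.530000 + 0.700000)/2 = 0.615000
  f(c_3) = f(0.615000) = -0.074359
  f(a) × f(c) < 0, new interval: [0.530000, 0.615000]
Iteration 4:
  c_4 = (0.530000 + 0.615000)/2 = 0.572500
  f(c_4) = f(0.572500) = -0.008387
  f(a) × f(c) < 0, new interval: [0.530000, 0.572500]
Iteration 5:
  c_5 = (0.530000 + 0.572500)/2 = 0.551250
  f(c_5) = f(0.551250) = 0.024979
  f(a) × f(c) ≥ 0, new interval: [0.551250, 0.572500]

After 5 iteration(s), the approximation is c_5 = 0.551250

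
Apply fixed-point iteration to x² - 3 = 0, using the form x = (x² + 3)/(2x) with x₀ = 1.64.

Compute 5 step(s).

Equation: x² - 3 = 0
Fixed-point form: x = (x² + 3)/(2x)
x₀ = 1.64

x_1 = g(1.640000) = 1.734634
x_2 = g(1.734634) = 1.732053
x_3 = g(1.732053) = 1.732051
x_4 = g(1.732051) = 1.732051
x_5 = g(1.732051) = 1.732051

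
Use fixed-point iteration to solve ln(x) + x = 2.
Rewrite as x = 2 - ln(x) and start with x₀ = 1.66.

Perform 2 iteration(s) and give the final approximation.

Equation: ln(x) + x = 2
Fixed-point form: x = 2 - ln(x)
x₀ = 1.66

x_1 = g(1.660000) = 1.493182
x_2 = g(1.493182) = 1.599090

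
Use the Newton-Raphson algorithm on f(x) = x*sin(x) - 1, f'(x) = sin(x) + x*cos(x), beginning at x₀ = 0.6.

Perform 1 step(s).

f(x) = x*sin(x) - 1
f'(x) = sin(x) + x*cos(x)
x₀ = 0.6

Newton-Raphson formula: x_{n+1} = x_n - f(x_n)/f'(x_n)

Iteration 1:
  f(0.600000) = -0.661215
  f'(0.600000) = 1.059844
  x_1 = 0.600000 - (-0.661215)/1.059844 = 1.223879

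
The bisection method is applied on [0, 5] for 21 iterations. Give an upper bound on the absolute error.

Bisection error bound: |error| ≤ (b-a)/2^n
|error| ≤ (5 - 0)/2^21 = 5/2^21
|error| ≤ 0.0000023842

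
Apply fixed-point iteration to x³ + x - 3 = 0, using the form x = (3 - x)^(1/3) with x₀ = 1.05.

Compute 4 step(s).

Equation: x³ + x - 3 = 0
Fixed-point form: x = (3 - x)^(1/3)
x₀ = 1.05

x_1 = g(1.050000) = 1.249333
x_2 = g(1.249333) = 1.205224
x_3 = g(1.205224) = 1.215262
x_4 = g(1.215262) = 1.212993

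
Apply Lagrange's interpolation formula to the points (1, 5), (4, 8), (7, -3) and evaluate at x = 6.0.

Lagrange interpolation formula:
P(x) = Σ yᵢ × Lᵢ(x)
where Lᵢ(x) = Π_{j≠i} (x - xⱼ)/(xᵢ - xⱼ)

L_0(6.0) = (6.0 - 4)/(1 - 4) × (6.0 - 7)/(1 - 7) = -0.111111
L_1(6.0) = (6.0 - 1)/(4 - 1) × (6.0 - 7)/(4 - 7) = 0.555556
L_2(6.0) = (6.0 - 1)/(7 - 1) × (6.0 - 4)/(7 - 4) = 0.555556

P(6.0) = 5×L_0(6.0) + 8×L_1(6.0) + (-3)×L_2(6.0)
P(6.0) = 2.222222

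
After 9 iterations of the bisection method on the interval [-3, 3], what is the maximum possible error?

Bisection error bound: |error| ≤ (b-a)/2^n
|error| ≤ (3 - (-3))/2^9 = 6/2^9
|error| ≤ 0.0117187500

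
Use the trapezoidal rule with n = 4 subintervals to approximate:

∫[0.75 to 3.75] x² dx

f(x) = x²
a = 0.75, b = 3.75, n = 4
h = (b - a)/n = 0.750000

Trapezoidal rule: (h/2)[f(x₀) + 2f(x₁) + 2f(x₂) + ... + f(xₙ)]

x_0 = 0.7500, f(x_0) = 0.562500, coefficient = 1
x_1 = 1.5000, f(x_1) = 2.250000, coefficient = 2
x_2 = 2.2500, f(x_2) = 5.062500, coefficient = 2
x_3 = 3.0000, f(x_3) = 9.000000, coefficient = 2
x_4 = 3.7500, f(x_4) = 14.062500, coefficient = 1

I ≈ (0.750000/2) × 47.250000 = 17.718750
Exact value: 17.437500
Error: 0.281250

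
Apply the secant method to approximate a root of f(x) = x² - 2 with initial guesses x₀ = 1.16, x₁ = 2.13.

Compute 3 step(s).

f(x) = x² - 2
x₀ = 1.16, x₁ = 2.13

Secant formula: x_{n+1} = x_n - f(x_n)(x_n - x_{n-1})/(f(x_n) - f(x_{n-1}))

Iteration 1:
  f(1.160000) = -0.654400
  f(2.130000) = 2.536900
  x_2 = 2.130000 - 2.536900×(2.130000 - 1.160000)/(2.536900 - (-0.654400))
       = 1.358906
Iteration 2:
  f(2.130000) = 2.536900
  f(1.358906) = -0.153375
  x_3 = 1.358906 - (-0.153375)×(1.358906 - 2.130000)/(-0.153375 - 2.536900)
       = 1.402867
Iteration 3:
  f(1.358906) = -0.153375
  f(1.402867) = -0.031965
  x_4 = 1.402867 - (-0.031965)×(1.402867 - 1.358906)/(-0.031965 - (-0.153375))
       = 1.414441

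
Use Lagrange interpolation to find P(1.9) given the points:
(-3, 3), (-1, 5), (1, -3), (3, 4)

Lagrange interpolation formula:
P(x) = Σ yᵢ × Lᵢ(x)
where Lᵢ(x) = Π_{j≠i} (x - xⱼ)/(xᵢ - xⱼ)

L_0(1.9) = (1.9 - (-1))/(-3 - (-1)) × (1.9 - 1)/(-3 - 1) × (1.9 - 3)/(-3 - 3) = 0.059813
L_1(1.9) = (1.9 - (-3))/(-1 - (-3)) × (1.9 - 1)/(-1 - 1) × (1.9 - 3)/(-1 - 3) = -0.303188
L_2(1.9) = (1.9 - (-3))/(1 - (-3)) × (1.9 - (-1))/(1 - (-1)) × (1.9 - 3)/(1 - 3) = 0.976938
L_3(1.9) = (1.9 - (-3))/(3 - (-3)) × (1.9 - (-1))/(3 - (-1)) × (1.9 - 1)/(3 - 1) = 0.266437

P(1.9) = 3×L_0(1.9) + 5×L_1(1.9) + (-3)×L_2(1.9) + 4×L_3(1.9)
P(1.9) = -3.201563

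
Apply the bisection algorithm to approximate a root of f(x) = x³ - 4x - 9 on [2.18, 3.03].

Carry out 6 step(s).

f(x) = x³ - 4x - 9
Initial interval: [2.18, 3.03]

Iteration 1:
  c_1 = (2.180000 + 3.030000)/2 = 2.605000
  f(c_1) = f(2.605000) = -1.742405
  f(a) × f(c) ≥ 0, new interval: [2.605000, 3.030000]
Iteration 2:
  c_2 = (2.605000 + 3.030000)/2 = 2.817500
  f(c_2) = f(2.817500) = 2.096178
  f(a) × f(c) < 0, new interval: [2.605000, 2.817500]
Iteration 3:
  c_3 = (2.605000 + 2.817500)/2 = 2.711250
  f(c_3) = f(2.711250) = 0.085064
  f(a) × f(c) < 0, new interval: [2.605000, 2.711250]
Iteration 4:
  c_4 = (2.605000 + 2.711250)/2 = 2.658125
  f(c_4) = f(2.658125) = -0.851176
  f(a) × f(c) ≥ 0, new interval: [2.658125, 2.711250]
Iteration 5:
  c_5 = (2.658125 + 2.711250)/2 = 2.684687
  f(c_5) = f(2.684687) = -0.388739
  f(a) × f(c) ≥ 0, new interval: [2.684687, 2.711250]
Iteration 6:
  c_6 = (2.684687 + 2.711250)/2 = 2.697969
  f(c_6) = f(2.697969) = -0.153265
  f(a) × f(c) ≥ 0, new interval: [2.697969, 2.711250]

After 6 iteration(s), the approximation is c_6 = 2.697969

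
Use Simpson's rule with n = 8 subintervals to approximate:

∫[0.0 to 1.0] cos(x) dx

f(x) = cos(x)
a = 0.0, b = 1.0, n = 8
h = (b - a)/n = 0.125000

Simpson's rule: (h/3)[f(x₀) + 4f(x₁) + 2f(x₂) + ... + f(xₙ)]

x_0 = 0.0000, f(x_0) = 1.000000, coefficient = 1
x_1 = 0.1250, f(x_1) = 0.992198, coefficient = 4
x_2 = 0.2500, f(x_2) = 0.968912, coefficient = 2
x_3 = 0.3750, f(x_3) = 0.930508, coefficient = 4
x_4 = 0.5000, f(x_4) = 0.877583, coefficient = 2
x_5 = 0.6250, f(x_5) = 0.810963, coefficient = 4
x_6 = 0.7500, f(x_6) = 0.731689, coefficient = 2
x_7 = 0.8750, f(x_7) = 0.640997, coefficient = 4
x_8 = 1.0000, f(x_8) = 0.540302, coefficient = 1

I ≈ (0.125000/3) × 20.195331 = 0.841472
Exact value: 0.841471
Error: 0.000001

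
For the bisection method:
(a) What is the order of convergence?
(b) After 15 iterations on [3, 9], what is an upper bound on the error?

(a) Bisection has linear (order 1) convergence; the error is halved each step.

(b) Error bound = (b-a)/2^n = (9 - 3)/2^{15}
    = 6/2^{15}

(a) 1 (linear); (b) error ≤ 1.83e-04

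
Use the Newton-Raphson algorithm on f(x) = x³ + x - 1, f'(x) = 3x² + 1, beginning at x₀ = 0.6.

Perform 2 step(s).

f(x) = x³ + x - 1
f'(x) = 3x² + 1
x₀ = 0.6

Newton-Raphson formula: x_{n+1} = x_n - f(x_n)/f'(x_n)

Iteration 1:
  f(0.600000) = -0.184000
  f'(0.600000) = 2.080000
  x_1 = 0.600000 - (-0.184000)/2.080000 = 0.688462
Iteration 2:
  f(0.688462) = 0.014778
  f'(0.688462) = 2.421938
  x_2 = 0.688462 - 0.014778/2.421938 = 0.682360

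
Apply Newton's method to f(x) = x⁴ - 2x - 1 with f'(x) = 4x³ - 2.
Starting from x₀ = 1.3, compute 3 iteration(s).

f(x) = x⁴ - 2x - 1
f'(x) = 4x³ - 2
x₀ = 1.3

Newton-Raphson formula: x_{n+1} = x_n - f(x_n)/f'(x_n)

Iteration 1:
  f(1.300000) = -0.743900
  f'(1.300000) = 6.788000
  x_1 = 1.300000 - (-0.743900)/6.788000 = 1.409590
Iteration 2:
  f(1.409590) = 0.128771
  f'(1.409590) = 9.203116
  x_2 = 1.409590 - 0.128771/9.203116 = 1.395598
Iteration 3:
  f(1.395598) = 0.002319
  f'(1.395598) = 8.872799
  x_3 = 1.395598 - 0.002319/8.872799 = 1.395337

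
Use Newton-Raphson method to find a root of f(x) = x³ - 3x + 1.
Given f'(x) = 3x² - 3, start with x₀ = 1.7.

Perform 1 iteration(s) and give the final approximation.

f(x) = x³ - 3x + 1
f'(x) = 3x² - 3
x₀ = 1.7

Newton-Raphson formula: x_{n+1} = x_n - f(x_n)/f'(x_n)

Iteration 1:
  f(1.700000) = 0.813000
  f'(1.700000) = 5.670000
  x_1 = 1.700000 - 0.813000/5.670000 = 1.556614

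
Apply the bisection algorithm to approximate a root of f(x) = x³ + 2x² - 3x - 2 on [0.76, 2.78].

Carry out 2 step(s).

f(x) = x³ + 2x² - 3x - 2
Initial interval: [0.76, 2.78]

Iteration 1:
  c_1 = (0.760000 + 2.780000)/2 = 1.770000
  f(c_1) = f(1.770000) = 4.501033
  f(a) × f(c) < 0, new interval: [0.760000, 1.770000]
Iteration 2:
  c_2 = (0.760000 + 1.770000)/2 = 1.265000
  f(c_2) = f(1.265000) = -0.570265
  f(a) × f(c) ≥ 0, new interval: [1.265000, 1.770000]

After 2 iteration(s), the approximation is c_2 = 1.265000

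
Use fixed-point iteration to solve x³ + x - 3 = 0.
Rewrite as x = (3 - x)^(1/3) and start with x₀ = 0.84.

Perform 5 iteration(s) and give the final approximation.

Equation: x³ + x - 3 = 0
Fixed-point form: x = (3 - x)^(1/3)
x₀ = 0.84

x_1 = g(0.840000) = 1.292661
x_2 = g(1.292661) = 1.195198
x_3 = g(1.195198) = 1.217521
x_4 = g(1.217521) = 1.212481
x_5 = g(1.212481) = 1.213622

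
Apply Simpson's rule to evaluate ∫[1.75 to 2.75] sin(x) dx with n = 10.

f(x) = sin(x)
a = 1.75, b = 2.75, n = 10
h = (b - a)/n = 0.100000

Simpson's rule: (h/3)[f(x₀) + 4f(x₁) + 2f(x₂) + ... + f(xₙ)]

x_0 = 1.7500, f(x_0) = 0.983986, coefficient = 1
x_1 = 1.8500, f(x_1) = 0.961275, coefficient = 4
x_2 = 1.9500, f(x_2) = 0.928960, coefficient = 2
x_3 = 2.0500, f(x_3) = 0.887362, coefficient = 4
x_4 = 2.1500, f(x_4) = 0.836899, coefficient = 2
x_5 = 2.2500, f(x_5) = 0.778073, coefficient = 4
x_6 = 2.3500, f(x_6) = 0.711473, coefficient = 2
x_7 = 2.4500, f(x_7) = 0.637765, coefficient = 4
x_8 = 2.5500, f(x_8) = 0.557684, coefficient = 2
x_9 = 2.6500, f(x_9) = 0.472031, coefficient = 4
x_10 = 2.7500, f(x_10) = 0.381661, coefficient = 1

I ≈ (0.100000/3) × 22.381702 = 0.746057
Exact value: 0.746056
Error: 0.000000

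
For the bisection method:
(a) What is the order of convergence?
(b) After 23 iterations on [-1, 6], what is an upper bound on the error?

(a) Bisection has linear (order 1) convergence; the error is halved each step.

(b) Error bound = (b-a)/2^n = (6 - (-1))/2^{23}
    = 7/2^{23}

(a) 1 (linear); (b) error ≤ 8.34e-07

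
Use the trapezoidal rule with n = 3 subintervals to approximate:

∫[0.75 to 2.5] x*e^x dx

f(x) = x*e^x
a = 0.75, b = 2.5, n = 3
h = (b - a)/n = 0.583333

Trapezoidal rule: (h/2)[f(x₀) + 2f(x₁) + 2f(x₂) + ... + f(xₙ)]

x_0 = 0.7500, f(x_0) = 1.587750, coefficient = 1
x_1 = 1.3333, f(x_1) = 5.058224, coefficient = 2
x_2 = 1.9167, f(x_2) = 13.029998, coefficient = 2
x_3 = 2.5000, f(x_3) = 30.456235, coefficient = 1

I ≈ (0.583333/2) × 68.220429 = 19.897625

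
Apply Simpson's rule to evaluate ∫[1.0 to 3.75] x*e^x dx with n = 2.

f(x) = x*e^x
a = 1.0, b = 3.75, n = 2
h = (b - a)/n = 1.375000

Simpson's rule: (h/3)[f(x₀) + 4f(x₁) + 2f(x₂) + ... + f(xₙ)]

x_0 = 1.0000, f(x_0) = 2.718282, coefficient = 1
x_1 = 2.3750, f(x_1) = 25.533656, coefficient = 4
x_2 = 3.7500, f(x_2) = 159.454058, coefficient = 1

I ≈ (1.375000/3) × 264.306965 = 121.140692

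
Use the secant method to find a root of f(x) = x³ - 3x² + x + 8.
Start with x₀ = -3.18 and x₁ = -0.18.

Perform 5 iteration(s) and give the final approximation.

f(x) = x³ - 3x² + x + 8
x₀ = -3.18, x₁ = -0.18

Secant formula: x_{n+1} = x_n - f(x_n)(x_n - x_{n-1})/(f(x_n) - f(x_{n-1}))

Iteration 1:
  f(-3.180000) = -57.674632
  f(-0.180000) = 7.716968
  x_2 = -0.180000 - 7.716968×(-0.180000 - (-3.180000))/(7.716968 - (-57.674632))
       = -0.534035
Iteration 2:
  f(-0.180000) = 7.716968
  f(-0.534035) = 6.458082
  x_3 = -0.534035 - 6.458082×(-0.534035 - (-0.180000))/(6.458082 - 7.716968)
       = -2.350233
Iteration 3:
  f(-0.534035) = 6.458082
  f(-2.350233) = -23.902767
  x_4 = -2.350233 - (-23.902767)×(-2.350233 - (-0.534035))/(-23.902767 - 6.458082)
       = -0.920360
Iteration 4:
  f(-2.350233) = -23.902767
  f(-0.920360) = 3.758850
  x_5 = -0.920360 - 3.758850×(-0.920360 - (-2.350233))/(3.758850 - (-23.902767))
       = -1.114661
Iteration 5:
  f(-0.920360) = 3.758850
  f(-1.114661) = 1.773000
  x_6 = -1.114661 - 1.773000×(-1.114661 - (-0.920360))/(1.773000 - 3.758850)
       = -1.288136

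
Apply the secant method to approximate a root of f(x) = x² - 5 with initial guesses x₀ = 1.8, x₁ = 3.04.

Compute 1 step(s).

f(x) = x² - 5
x₀ = 1.8, x₁ = 3.04

Secant formula: x_{n+1} = x_n - f(x_n)(x_n - x_{n-1})/(f(x_n) - f(x_{n-1}))

Iteration 1:
  f(1.800000) = -1.760000
  f(3.040000) = 4.241600
  x_2 = 3.040000 - 4.241600×(3.040000 - 1.800000)/(4.241600 - (-1.760000))
       = 2.163636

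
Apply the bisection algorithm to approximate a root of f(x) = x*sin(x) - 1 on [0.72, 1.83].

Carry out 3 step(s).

f(x) = x*sin(x) - 1
Initial interval: [0.72, 1.83]

Iteration 1:
  c_1 = (0.720000 + 1.830000)/2 = 1.275000
  f(c_1) = f(1.275000) = 0.219627
  f(a) × f(c) < 0, new interval: [0.720000, 1.275000]
Iteration 2:
  c_2 = (0.720000 + 1.275000)/2 = 0.997500
  f(c_2) = f(0.997500) = -0.161983
  f(a) × f(c) ≥ 0, new interval: [0.997500, 1.275000]
Iteration 3:
  c_3 = (0.997500 + 1.275000)/2 = 1.136250
  f(c_3) = f(1.136250) = 0.030648
  f(a) × f(c) < 0, new interval: [0.997500, 1.136250]

After 3 iteration(s), the approximation is c_3 = 1.136250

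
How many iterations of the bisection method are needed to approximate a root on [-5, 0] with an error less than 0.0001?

We need (b-a)/2^n ≤ 0.0001
(0 - (-5))/2^n ≤ 0.0001
5/2^n ≤ 0.0001
2^n ≥ 50000
n ≥ log₂(50000) = 15.61
n ≥ 16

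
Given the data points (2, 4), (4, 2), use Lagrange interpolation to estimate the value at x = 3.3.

Lagrange interpolation formula:
P(x) = Σ yᵢ × Lᵢ(x)
where Lᵢ(x) = Π_{j≠i} (x - xⱼ)/(xᵢ - xⱼ)

L_0(3.3) = (3.3 - 4)/(2 - 4) = 0.350000
L_1(3.3) = (3.3 - 2)/(4 - 2) = 0.650000

P(3.3) = 4×L_0(3.3) + 2×L_1(3.3)
P(3.3) = 2.700000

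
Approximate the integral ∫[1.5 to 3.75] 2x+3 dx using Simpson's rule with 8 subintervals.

f(x) = 2x+3
a = 1.5, b = 3.75, n = 8
h = (b - a)/n = 0.281250

Simpson's rule: (h/3)[f(x₀) + 4f(x₁) + 2f(x₂) + ... + f(xₙ)]

x_0 = 1.5000, f(x_0) = 6.000000, coefficient = 1
x_1 = 1.7812, f(x_1) = 6.562500, coefficient = 4
x_2 = 2.0625, f(x_2) = 7.125000, coefficient = 2
x_3 = 2.3438, f(x_3) = 7.687500, coefficient = 4
x_4 = 2.6250, f(x_4) = 8.250000, coefficient = 2
x_5 = 2.9062, f(x_5) = 8.812500, coefficient = 4
x_6 = 3.1875, f(x_6) = 9.375000, coefficient = 2
x_7 = 3.4688, f(x_7) = 9.937500, coefficient = 4
x_8 = 3.7500, f(x_8) = 10.500000, coefficient = 1

I ≈ (0.281250/3) × 198.000000 = 18.562500
Exact value: 18.562500
Error: 0.000000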